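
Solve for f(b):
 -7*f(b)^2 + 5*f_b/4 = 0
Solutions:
 f(b) = -5/(C1 + 28*b)


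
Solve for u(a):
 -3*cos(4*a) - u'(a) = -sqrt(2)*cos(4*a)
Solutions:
 u(a) = C1 - 3*sin(4*a)/4 + sqrt(2)*sin(4*a)/4


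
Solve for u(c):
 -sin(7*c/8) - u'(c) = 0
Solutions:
 u(c) = C1 + 8*cos(7*c/8)/7


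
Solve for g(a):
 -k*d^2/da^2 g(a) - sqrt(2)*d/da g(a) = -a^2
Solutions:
 g(a) = C1 + C2*exp(-sqrt(2)*a/k) + sqrt(2)*a^3/6 - a^2*k/2 + sqrt(2)*a*k^2/2


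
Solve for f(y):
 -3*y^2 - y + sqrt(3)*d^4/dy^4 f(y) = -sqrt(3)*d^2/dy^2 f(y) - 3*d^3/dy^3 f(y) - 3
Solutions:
 f(y) = C1 + C2*y + sqrt(3)*y^4/12 + y^3*(-1 + sqrt(3)/18) + y^2*(-1 + 3*sqrt(3))/2 + (C3*sin(y/2) + C4*cos(y/2))*exp(-sqrt(3)*y/2)


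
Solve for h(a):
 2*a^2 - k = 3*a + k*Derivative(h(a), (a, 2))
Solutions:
 h(a) = C1 + C2*a + a^4/(6*k) - a^3/(2*k) - a^2/2


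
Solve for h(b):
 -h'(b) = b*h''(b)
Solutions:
 h(b) = C1 + C2*log(b)


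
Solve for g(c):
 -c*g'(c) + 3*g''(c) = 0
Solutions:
 g(c) = C1 + C2*erfi(sqrt(6)*c/6)


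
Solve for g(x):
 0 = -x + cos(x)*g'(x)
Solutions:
 g(x) = C1 + Integral(x/cos(x), x)


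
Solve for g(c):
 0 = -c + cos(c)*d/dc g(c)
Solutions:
 g(c) = C1 + Integral(c/cos(c), c)


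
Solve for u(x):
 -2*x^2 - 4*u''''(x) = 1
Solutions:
 u(x) = C1 + C2*x + C3*x^2 + C4*x^3 - x^6/720 - x^4/96


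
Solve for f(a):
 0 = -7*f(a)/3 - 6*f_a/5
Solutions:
 f(a) = C1*exp(-35*a/18)


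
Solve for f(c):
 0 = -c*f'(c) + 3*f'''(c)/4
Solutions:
 f(c) = C1 + Integral(C2*airyai(6^(2/3)*c/3) + C3*airybi(6^(2/3)*c/3), c)


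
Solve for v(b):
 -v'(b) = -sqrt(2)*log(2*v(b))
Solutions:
 -sqrt(2)*Integral(1/(log(_y) + log(2)), (_y, v(b)))/2 = C1 - b


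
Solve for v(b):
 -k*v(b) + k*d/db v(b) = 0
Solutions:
 v(b) = C1*exp(b)


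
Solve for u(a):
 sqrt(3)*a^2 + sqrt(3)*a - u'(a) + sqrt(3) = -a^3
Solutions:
 u(a) = C1 + a^4/4 + sqrt(3)*a^3/3 + sqrt(3)*a^2/2 + sqrt(3)*a


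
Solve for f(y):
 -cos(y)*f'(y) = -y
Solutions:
 f(y) = C1 + Integral(y/cos(y), y)


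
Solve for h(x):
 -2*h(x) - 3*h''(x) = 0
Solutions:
 h(x) = C1*sin(sqrt(6)*x/3) + C2*cos(sqrt(6)*x/3)


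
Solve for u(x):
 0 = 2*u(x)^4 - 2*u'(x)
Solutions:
 u(x) = (-1/(C1 + 3*x))^(1/3)
 u(x) = (-1/(C1 + x))^(1/3)*(-3^(2/3) - 3*3^(1/6)*I)/6
 u(x) = (-1/(C1 + x))^(1/3)*(-3^(2/3) + 3*3^(1/6)*I)/6


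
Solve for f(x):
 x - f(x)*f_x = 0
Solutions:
 f(x) = -sqrt(C1 + x^2)
 f(x) = sqrt(C1 + x^2)


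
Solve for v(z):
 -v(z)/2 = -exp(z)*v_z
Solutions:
 v(z) = C1*exp(-exp(-z)/2)


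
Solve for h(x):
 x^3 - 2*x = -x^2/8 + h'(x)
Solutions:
 h(x) = C1 + x^4/4 + x^3/24 - x^2


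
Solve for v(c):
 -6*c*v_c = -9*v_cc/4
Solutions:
 v(c) = C1 + C2*erfi(2*sqrt(3)*c/3)


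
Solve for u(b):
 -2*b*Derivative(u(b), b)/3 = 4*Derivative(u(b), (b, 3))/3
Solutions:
 u(b) = C1 + Integral(C2*airyai(-2^(2/3)*b/2) + C3*airybi(-2^(2/3)*b/2), b)


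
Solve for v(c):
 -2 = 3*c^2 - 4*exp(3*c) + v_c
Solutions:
 v(c) = C1 - c^3 - 2*c + 4*exp(3*c)/3


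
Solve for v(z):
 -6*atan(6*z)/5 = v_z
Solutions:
 v(z) = C1 - 6*z*atan(6*z)/5 + log(36*z^2 + 1)/10


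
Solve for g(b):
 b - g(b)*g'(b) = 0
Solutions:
 g(b) = -sqrt(C1 + b^2)
 g(b) = sqrt(C1 + b^2)


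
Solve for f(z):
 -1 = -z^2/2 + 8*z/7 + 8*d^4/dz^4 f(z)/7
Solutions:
 f(z) = C1 + C2*z + C3*z^2 + C4*z^3 + 7*z^6/5760 - z^5/120 - 7*z^4/192


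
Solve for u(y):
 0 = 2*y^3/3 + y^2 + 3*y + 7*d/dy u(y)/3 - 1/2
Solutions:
 u(y) = C1 - y^4/14 - y^3/7 - 9*y^2/14 + 3*y/14


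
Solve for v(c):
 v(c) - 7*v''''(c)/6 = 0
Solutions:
 v(c) = C1*exp(-6^(1/4)*7^(3/4)*c/7) + C2*exp(6^(1/4)*7^(3/4)*c/7) + C3*sin(6^(1/4)*7^(3/4)*c/7) + C4*cos(6^(1/4)*7^(3/4)*c/7)


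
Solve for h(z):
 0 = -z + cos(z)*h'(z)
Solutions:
 h(z) = C1 + Integral(z/cos(z), z)


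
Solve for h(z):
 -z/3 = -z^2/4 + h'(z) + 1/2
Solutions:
 h(z) = C1 + z^3/12 - z^2/6 - z/2


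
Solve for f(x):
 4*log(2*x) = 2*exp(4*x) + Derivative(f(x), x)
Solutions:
 f(x) = C1 + 4*x*log(x) + 4*x*(-1 + log(2)) - exp(4*x)/2


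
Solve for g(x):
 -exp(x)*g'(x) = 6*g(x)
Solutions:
 g(x) = C1*exp(6*exp(-x))


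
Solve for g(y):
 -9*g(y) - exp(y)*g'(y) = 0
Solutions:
 g(y) = C1*exp(9*exp(-y))


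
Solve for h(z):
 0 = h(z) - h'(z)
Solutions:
 h(z) = C1*exp(z)


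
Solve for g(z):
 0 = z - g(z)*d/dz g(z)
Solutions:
 g(z) = -sqrt(C1 + z^2)
 g(z) = sqrt(C1 + z^2)


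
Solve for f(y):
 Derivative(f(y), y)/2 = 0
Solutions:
 f(y) = C1


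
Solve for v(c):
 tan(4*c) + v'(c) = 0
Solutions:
 v(c) = C1 + log(cos(4*c))/4


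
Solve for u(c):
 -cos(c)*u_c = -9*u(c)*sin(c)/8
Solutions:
 u(c) = C1/cos(c)^(9/8)


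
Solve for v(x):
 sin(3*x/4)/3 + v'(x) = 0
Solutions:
 v(x) = C1 + 4*cos(3*x/4)/9


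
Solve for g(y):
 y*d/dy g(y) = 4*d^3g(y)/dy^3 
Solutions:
 g(y) = C1 + Integral(C2*airyai(2^(1/3)*y/2) + C3*airybi(2^(1/3)*y/2), y)


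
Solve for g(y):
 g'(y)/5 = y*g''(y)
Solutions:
 g(y) = C1 + C2*y^(6/5)


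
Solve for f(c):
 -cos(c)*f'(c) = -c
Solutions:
 f(c) = C1 + Integral(c/cos(c), c)


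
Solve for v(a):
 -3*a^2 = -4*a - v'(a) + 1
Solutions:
 v(a) = C1 + a^3 - 2*a^2 + a


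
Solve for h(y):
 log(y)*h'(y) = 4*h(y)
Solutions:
 h(y) = C1*exp(4*li(y))


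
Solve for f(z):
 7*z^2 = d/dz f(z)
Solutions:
 f(z) = C1 + 7*z^3/3


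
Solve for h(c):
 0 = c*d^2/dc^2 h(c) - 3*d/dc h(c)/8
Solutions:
 h(c) = C1 + C2*c^(11/8)


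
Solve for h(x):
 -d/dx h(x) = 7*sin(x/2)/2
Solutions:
 h(x) = C1 + 7*cos(x/2)


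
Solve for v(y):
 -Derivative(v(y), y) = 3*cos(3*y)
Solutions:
 v(y) = C1 - sin(3*y)


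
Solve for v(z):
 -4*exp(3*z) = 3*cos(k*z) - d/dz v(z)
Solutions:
 v(z) = C1 + 4*exp(3*z)/3 + 3*sin(k*z)/k


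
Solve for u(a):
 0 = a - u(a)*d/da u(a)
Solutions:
 u(a) = -sqrt(C1 + a^2)
 u(a) = sqrt(C1 + a^2)


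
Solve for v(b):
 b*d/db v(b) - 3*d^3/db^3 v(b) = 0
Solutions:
 v(b) = C1 + Integral(C2*airyai(3^(2/3)*b/3) + C3*airybi(3^(2/3)*b/3), b)


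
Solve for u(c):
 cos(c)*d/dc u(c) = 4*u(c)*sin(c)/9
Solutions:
 u(c) = C1/cos(c)^(4/9)


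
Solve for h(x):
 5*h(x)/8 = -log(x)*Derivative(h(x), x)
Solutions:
 h(x) = C1*exp(-5*li(x)/8)


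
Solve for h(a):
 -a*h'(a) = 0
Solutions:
 h(a) = C1


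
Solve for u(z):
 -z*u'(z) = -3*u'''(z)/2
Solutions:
 u(z) = C1 + Integral(C2*airyai(2^(1/3)*3^(2/3)*z/3) + C3*airybi(2^(1/3)*3^(2/3)*z/3), z)


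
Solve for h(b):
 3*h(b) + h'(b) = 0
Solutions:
 h(b) = C1*exp(-3*b)


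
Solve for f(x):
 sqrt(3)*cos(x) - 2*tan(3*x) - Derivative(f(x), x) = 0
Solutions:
 f(x) = C1 + 2*log(cos(3*x))/3 + sqrt(3)*sin(x)


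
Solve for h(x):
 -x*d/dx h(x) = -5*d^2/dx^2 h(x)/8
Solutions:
 h(x) = C1 + C2*erfi(2*sqrt(5)*x/5)


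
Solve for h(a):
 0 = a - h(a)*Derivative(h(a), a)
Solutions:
 h(a) = -sqrt(C1 + a^2)
 h(a) = sqrt(C1 + a^2)


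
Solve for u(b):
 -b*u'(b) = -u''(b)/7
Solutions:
 u(b) = C1 + C2*erfi(sqrt(14)*b/2)


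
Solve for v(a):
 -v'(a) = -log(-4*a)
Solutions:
 v(a) = C1 + a*log(-a) + a*(-1 + 2*log(2))


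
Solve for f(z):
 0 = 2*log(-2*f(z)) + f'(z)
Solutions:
 Integral(1/(log(-_y) + log(2)), (_y, f(z)))/2 = C1 - z


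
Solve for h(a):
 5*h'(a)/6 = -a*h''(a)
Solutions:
 h(a) = C1 + C2*a^(1/6)


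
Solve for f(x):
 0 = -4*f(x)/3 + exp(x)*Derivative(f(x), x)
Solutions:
 f(x) = C1*exp(-4*exp(-x)/3)


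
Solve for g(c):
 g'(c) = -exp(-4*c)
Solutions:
 g(c) = C1 + exp(-4*c)/4


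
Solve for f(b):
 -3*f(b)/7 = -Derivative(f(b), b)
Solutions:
 f(b) = C1*exp(3*b/7)


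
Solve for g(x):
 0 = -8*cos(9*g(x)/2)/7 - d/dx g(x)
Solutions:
 8*x/7 - log(sin(9*g(x)/2) - 1)/9 + log(sin(9*g(x)/2) + 1)/9 = C1


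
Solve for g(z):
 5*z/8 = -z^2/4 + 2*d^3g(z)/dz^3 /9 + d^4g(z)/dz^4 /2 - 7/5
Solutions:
 g(z) = C1 + C2*z + C3*z^2 + C4*exp(-4*z/9) + 3*z^5/160 - 3*z^4/32 + 303*z^3/160


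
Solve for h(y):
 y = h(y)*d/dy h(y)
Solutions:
 h(y) = -sqrt(C1 + y^2)
 h(y) = sqrt(C1 + y^2)


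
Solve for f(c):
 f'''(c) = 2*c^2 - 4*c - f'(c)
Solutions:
 f(c) = C1 + C2*sin(c) + C3*cos(c) + 2*c^3/3 - 2*c^2 - 4*c


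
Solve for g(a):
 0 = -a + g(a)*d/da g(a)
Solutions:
 g(a) = -sqrt(C1 + a^2)
 g(a) = sqrt(C1 + a^2)


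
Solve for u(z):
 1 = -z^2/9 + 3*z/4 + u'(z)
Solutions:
 u(z) = C1 + z^3/27 - 3*z^2/8 + z


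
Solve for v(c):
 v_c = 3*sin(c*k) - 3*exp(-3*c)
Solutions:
 v(c) = C1 + exp(-3*c) - 3*cos(c*k)/k


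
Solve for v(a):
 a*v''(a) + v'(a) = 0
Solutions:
 v(a) = C1 + C2*log(a)


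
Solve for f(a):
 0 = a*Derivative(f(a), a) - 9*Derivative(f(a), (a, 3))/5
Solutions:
 f(a) = C1 + Integral(C2*airyai(15^(1/3)*a/3) + C3*airybi(15^(1/3)*a/3), a)


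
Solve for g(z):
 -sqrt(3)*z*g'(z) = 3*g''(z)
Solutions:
 g(z) = C1 + C2*erf(sqrt(2)*3^(3/4)*z/6)


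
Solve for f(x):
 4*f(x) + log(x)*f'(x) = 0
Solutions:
 f(x) = C1*exp(-4*li(x))


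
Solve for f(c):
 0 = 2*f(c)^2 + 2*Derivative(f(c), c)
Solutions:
 f(c) = 1/(C1 + c)


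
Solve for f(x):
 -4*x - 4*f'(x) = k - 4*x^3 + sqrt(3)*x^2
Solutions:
 f(x) = C1 - k*x/4 + x^4/4 - sqrt(3)*x^3/12 - x^2/2


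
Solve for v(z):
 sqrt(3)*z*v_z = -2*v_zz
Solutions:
 v(z) = C1 + C2*erf(3^(1/4)*z/2)


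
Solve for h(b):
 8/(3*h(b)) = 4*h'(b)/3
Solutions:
 h(b) = -sqrt(C1 + 4*b)
 h(b) = sqrt(C1 + 4*b)


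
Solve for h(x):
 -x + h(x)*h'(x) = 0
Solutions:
 h(x) = -sqrt(C1 + x^2)
 h(x) = sqrt(C1 + x^2)


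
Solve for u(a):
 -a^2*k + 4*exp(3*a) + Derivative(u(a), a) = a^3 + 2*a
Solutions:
 u(a) = C1 + a^4/4 + a^3*k/3 + a^2 - 4*exp(3*a)/3


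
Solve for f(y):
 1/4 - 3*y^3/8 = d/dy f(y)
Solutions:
 f(y) = C1 - 3*y^4/32 + y/4


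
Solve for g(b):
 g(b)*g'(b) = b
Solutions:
 g(b) = -sqrt(C1 + b^2)
 g(b) = sqrt(C1 + b^2)


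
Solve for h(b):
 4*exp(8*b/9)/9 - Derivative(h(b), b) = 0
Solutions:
 h(b) = C1 + exp(8*b/9)/2


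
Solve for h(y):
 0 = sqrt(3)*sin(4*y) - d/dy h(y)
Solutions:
 h(y) = C1 - sqrt(3)*cos(4*y)/4


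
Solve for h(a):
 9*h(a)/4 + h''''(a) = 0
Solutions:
 h(a) = (C1*sin(sqrt(3)*a/2) + C2*cos(sqrt(3)*a/2))*exp(-sqrt(3)*a/2) + (C3*sin(sqrt(3)*a/2) + C4*cos(sqrt(3)*a/2))*exp(sqrt(3)*a/2)


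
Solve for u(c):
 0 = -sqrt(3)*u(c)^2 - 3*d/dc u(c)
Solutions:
 u(c) = 3/(C1 + sqrt(3)*c)


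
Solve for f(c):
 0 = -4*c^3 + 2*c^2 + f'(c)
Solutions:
 f(c) = C1 + c^4 - 2*c^3/3


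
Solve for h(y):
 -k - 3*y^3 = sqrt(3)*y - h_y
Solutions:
 h(y) = C1 + k*y + 3*y^4/4 + sqrt(3)*y^2/2


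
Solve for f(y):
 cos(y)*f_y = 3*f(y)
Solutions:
 f(y) = C1*(sin(y) + 1)^(3/2)/(sin(y) - 1)^(3/2)


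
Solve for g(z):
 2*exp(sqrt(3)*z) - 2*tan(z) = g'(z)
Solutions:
 g(z) = C1 + 2*sqrt(3)*exp(sqrt(3)*z)/3 + 2*log(cos(z))


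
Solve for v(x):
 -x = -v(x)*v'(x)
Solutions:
 v(x) = -sqrt(C1 + x^2)
 v(x) = sqrt(C1 + x^2)


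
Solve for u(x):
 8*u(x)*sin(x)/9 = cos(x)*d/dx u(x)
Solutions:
 u(x) = C1/cos(x)^(8/9)


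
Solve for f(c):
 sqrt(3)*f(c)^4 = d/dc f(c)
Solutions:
 f(c) = (-1/(C1 + 3*sqrt(3)*c))^(1/3)
 f(c) = (-1/(C1 + sqrt(3)*c))^(1/3)*(-3^(2/3) - 3*3^(1/6)*I)/6
 f(c) = (-1/(C1 + sqrt(3)*c))^(1/3)*(-3^(2/3) + 3*3^(1/6)*I)/6


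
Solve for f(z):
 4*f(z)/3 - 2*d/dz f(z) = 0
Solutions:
 f(z) = C1*exp(2*z/3)


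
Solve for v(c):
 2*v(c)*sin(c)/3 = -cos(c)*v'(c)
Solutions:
 v(c) = C1*cos(c)^(2/3)


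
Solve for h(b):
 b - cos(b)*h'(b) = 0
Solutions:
 h(b) = C1 + Integral(b/cos(b), b)


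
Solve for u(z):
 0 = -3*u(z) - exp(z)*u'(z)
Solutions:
 u(z) = C1*exp(3*exp(-z))


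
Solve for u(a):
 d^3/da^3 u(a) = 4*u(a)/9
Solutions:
 u(a) = C3*exp(2^(2/3)*3^(1/3)*a/3) + (C1*sin(2^(2/3)*3^(5/6)*a/6) + C2*cos(2^(2/3)*3^(5/6)*a/6))*exp(-2^(2/3)*3^(1/3)*a/6)


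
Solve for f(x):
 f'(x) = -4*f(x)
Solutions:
 f(x) = C1*exp(-4*x)


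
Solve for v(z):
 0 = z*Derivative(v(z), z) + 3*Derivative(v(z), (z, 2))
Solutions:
 v(z) = C1 + C2*erf(sqrt(6)*z/6)


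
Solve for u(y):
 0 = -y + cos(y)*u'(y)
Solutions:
 u(y) = C1 + Integral(y/cos(y), y)


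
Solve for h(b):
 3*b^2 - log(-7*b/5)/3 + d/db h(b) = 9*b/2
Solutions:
 h(b) = C1 - b^3 + 9*b^2/4 + b*log(-b)/3 + b*(-log(5) - 1 + log(7))/3


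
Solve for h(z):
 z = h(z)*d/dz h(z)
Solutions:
 h(z) = -sqrt(C1 + z^2)
 h(z) = sqrt(C1 + z^2)


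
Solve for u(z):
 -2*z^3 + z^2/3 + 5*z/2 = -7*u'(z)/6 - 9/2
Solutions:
 u(z) = C1 + 3*z^4/7 - 2*z^3/21 - 15*z^2/14 - 27*z/7


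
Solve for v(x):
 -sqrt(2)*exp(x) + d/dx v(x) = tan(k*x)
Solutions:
 v(x) = C1 + Piecewise((-log(cos(k*x))/k, Ne(k, 0)), (0, True)) + sqrt(2)*exp(x)


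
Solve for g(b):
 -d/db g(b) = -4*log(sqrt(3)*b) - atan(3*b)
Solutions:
 g(b) = C1 + 4*b*log(b) + b*atan(3*b) - 4*b + 2*b*log(3) - log(9*b^2 + 1)/6


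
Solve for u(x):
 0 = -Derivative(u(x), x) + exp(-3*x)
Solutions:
 u(x) = C1 - exp(-3*x)/3


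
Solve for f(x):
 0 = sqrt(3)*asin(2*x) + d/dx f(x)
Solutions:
 f(x) = C1 - sqrt(3)*(x*asin(2*x) + sqrt(1 - 4*x^2)/2)


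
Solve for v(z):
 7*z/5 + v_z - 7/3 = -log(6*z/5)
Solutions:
 v(z) = C1 - 7*z^2/10 - z*log(z) + z*log(5/6) + 10*z/3


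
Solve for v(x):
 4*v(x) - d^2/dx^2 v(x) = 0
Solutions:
 v(x) = C1*exp(-2*x) + C2*exp(2*x)


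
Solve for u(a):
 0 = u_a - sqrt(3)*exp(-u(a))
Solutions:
 u(a) = log(C1 + sqrt(3)*a)


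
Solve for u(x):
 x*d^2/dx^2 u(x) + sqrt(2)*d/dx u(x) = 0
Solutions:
 u(x) = C1 + C2*x^(1 - sqrt(2))


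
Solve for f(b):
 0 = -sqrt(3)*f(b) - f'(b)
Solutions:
 f(b) = C1*exp(-sqrt(3)*b)


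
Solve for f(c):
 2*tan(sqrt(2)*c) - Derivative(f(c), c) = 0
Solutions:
 f(c) = C1 - sqrt(2)*log(cos(sqrt(2)*c))


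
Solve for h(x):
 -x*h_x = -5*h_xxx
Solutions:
 h(x) = C1 + Integral(C2*airyai(5^(2/3)*x/5) + C3*airybi(5^(2/3)*x/5), x)


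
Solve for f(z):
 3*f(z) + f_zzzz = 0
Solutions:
 f(z) = (C1*sin(sqrt(2)*3^(1/4)*z/2) + C2*cos(sqrt(2)*3^(1/4)*z/2))*exp(-sqrt(2)*3^(1/4)*z/2) + (C3*sin(sqrt(2)*3^(1/4)*z/2) + C4*cos(sqrt(2)*3^(1/4)*z/2))*exp(sqrt(2)*3^(1/4)*z/2)


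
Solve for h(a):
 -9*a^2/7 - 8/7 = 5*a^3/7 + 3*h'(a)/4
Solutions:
 h(a) = C1 - 5*a^4/21 - 4*a^3/7 - 32*a/21


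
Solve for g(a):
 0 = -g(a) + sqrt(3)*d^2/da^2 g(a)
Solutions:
 g(a) = C1*exp(-3^(3/4)*a/3) + C2*exp(3^(3/4)*a/3)


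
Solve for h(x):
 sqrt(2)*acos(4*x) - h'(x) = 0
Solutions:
 h(x) = C1 + sqrt(2)*(x*acos(4*x) - sqrt(1 - 16*x^2)/4)


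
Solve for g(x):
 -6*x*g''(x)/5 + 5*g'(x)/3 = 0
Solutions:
 g(x) = C1 + C2*x^(43/18)


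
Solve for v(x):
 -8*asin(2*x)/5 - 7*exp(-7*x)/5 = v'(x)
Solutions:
 v(x) = C1 - 8*x*asin(2*x)/5 - 4*sqrt(1 - 4*x^2)/5 + exp(-7*x)/5


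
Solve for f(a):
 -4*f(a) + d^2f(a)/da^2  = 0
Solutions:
 f(a) = C1*exp(-2*a) + C2*exp(2*a)


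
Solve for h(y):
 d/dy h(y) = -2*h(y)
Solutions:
 h(y) = C1*exp(-2*y)


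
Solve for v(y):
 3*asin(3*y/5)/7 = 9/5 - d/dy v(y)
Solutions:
 v(y) = C1 - 3*y*asin(3*y/5)/7 + 9*y/5 - sqrt(25 - 9*y^2)/7


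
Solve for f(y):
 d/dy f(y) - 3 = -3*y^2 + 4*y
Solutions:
 f(y) = C1 - y^3 + 2*y^2 + 3*y


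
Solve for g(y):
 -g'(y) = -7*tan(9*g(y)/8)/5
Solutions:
 g(y) = -8*asin(C1*exp(63*y/40))/9 + 8*pi/9
 g(y) = 8*asin(C1*exp(63*y/40))/9


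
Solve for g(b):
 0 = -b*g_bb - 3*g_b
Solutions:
 g(b) = C1 + C2/b^2


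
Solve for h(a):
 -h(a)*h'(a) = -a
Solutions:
 h(a) = -sqrt(C1 + a^2)
 h(a) = sqrt(C1 + a^2)


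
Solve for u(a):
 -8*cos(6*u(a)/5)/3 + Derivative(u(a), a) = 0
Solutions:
 -8*a/3 - 5*log(sin(6*u(a)/5) - 1)/12 + 5*log(sin(6*u(a)/5) + 1)/12 = C1


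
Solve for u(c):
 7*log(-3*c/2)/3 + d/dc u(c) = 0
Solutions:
 u(c) = C1 - 7*c*log(-c)/3 + 7*c*(-log(3) + log(2) + 1)/3


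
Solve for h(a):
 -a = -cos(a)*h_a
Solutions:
 h(a) = C1 + Integral(a/cos(a), a)


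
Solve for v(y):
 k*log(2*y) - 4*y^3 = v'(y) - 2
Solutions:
 v(y) = C1 + k*y*log(y) - k*y + k*y*log(2) - y^4 + 2*y


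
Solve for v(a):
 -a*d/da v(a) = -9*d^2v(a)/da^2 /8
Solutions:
 v(a) = C1 + C2*erfi(2*a/3)


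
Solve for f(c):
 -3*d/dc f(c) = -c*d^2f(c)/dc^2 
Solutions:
 f(c) = C1 + C2*c^4


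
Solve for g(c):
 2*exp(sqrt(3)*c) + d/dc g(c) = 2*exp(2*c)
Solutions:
 g(c) = C1 + exp(2*c) - 2*sqrt(3)*exp(sqrt(3)*c)/3


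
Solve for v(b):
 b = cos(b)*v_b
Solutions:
 v(b) = C1 + Integral(b/cos(b), b)


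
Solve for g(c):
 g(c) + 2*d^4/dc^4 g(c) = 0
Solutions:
 g(c) = (C1*sin(2^(1/4)*c/2) + C2*cos(2^(1/4)*c/2))*exp(-2^(1/4)*c/2) + (C3*sin(2^(1/4)*c/2) + C4*cos(2^(1/4)*c/2))*exp(2^(1/4)*c/2)


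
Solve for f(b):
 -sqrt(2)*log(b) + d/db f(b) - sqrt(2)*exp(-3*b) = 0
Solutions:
 f(b) = C1 + sqrt(2)*b*log(b) - sqrt(2)*b - sqrt(2)*exp(-3*b)/3


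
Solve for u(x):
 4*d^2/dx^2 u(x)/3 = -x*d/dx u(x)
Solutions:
 u(x) = C1 + C2*erf(sqrt(6)*x/4)


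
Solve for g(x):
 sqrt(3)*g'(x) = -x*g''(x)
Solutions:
 g(x) = C1 + C2*x^(1 - sqrt(3))


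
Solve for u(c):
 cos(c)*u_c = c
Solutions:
 u(c) = C1 + Integral(c/cos(c), c)


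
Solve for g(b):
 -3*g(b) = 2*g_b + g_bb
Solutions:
 g(b) = (C1*sin(sqrt(2)*b) + C2*cos(sqrt(2)*b))*exp(-b)


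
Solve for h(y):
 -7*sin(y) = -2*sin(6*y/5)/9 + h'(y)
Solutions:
 h(y) = C1 + 7*cos(y) - 5*cos(6*y/5)/27


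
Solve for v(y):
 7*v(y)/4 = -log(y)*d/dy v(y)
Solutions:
 v(y) = C1*exp(-7*li(y)/4)


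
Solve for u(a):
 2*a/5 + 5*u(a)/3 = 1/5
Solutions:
 u(a) = 3/25 - 6*a/25


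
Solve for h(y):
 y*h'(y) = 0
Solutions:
 h(y) = C1


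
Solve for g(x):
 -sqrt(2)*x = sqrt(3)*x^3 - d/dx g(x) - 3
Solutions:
 g(x) = C1 + sqrt(3)*x^4/4 + sqrt(2)*x^2/2 - 3*x


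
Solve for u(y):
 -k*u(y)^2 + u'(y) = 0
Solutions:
 u(y) = -1/(C1 + k*y)


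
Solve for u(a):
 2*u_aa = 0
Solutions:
 u(a) = C1 + C2*a


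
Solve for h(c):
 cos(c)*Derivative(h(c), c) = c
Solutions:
 h(c) = C1 + Integral(c/cos(c), c)


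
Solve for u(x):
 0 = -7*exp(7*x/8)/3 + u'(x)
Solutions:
 u(x) = C1 + 8*exp(7*x/8)/3


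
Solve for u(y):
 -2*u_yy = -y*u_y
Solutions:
 u(y) = C1 + C2*erfi(y/2)


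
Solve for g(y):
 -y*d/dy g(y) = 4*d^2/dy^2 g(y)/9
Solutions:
 g(y) = C1 + C2*erf(3*sqrt(2)*y/4)


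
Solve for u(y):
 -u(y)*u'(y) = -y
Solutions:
 u(y) = -sqrt(C1 + y^2)
 u(y) = sqrt(C1 + y^2)


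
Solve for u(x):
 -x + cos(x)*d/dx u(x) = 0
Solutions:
 u(x) = C1 + Integral(x/cos(x), x)


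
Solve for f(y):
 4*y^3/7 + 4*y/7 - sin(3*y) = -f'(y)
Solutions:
 f(y) = C1 - y^4/7 - 2*y^2/7 - cos(3*y)/3


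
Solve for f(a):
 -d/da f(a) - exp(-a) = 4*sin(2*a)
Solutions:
 f(a) = C1 + 2*cos(2*a) + exp(-a)


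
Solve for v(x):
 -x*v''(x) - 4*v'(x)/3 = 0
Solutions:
 v(x) = C1 + C2/x^(1/3)


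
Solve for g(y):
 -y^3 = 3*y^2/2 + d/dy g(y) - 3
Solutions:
 g(y) = C1 - y^4/4 - y^3/2 + 3*y


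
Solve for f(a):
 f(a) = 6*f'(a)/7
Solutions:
 f(a) = C1*exp(7*a/6)


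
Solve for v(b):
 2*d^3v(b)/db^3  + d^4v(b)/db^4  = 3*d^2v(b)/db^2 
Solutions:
 v(b) = C1 + C2*b + C3*exp(-3*b) + C4*exp(b)


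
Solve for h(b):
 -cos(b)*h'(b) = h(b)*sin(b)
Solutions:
 h(b) = C1*cos(b)


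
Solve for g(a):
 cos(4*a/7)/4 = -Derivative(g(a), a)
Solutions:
 g(a) = C1 - 7*sin(4*a/7)/16


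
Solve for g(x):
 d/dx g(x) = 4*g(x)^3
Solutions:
 g(x) = -sqrt(2)*sqrt(-1/(C1 + 4*x))/2
 g(x) = sqrt(2)*sqrt(-1/(C1 + 4*x))/2


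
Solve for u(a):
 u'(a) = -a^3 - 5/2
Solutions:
 u(a) = C1 - a^4/4 - 5*a/2


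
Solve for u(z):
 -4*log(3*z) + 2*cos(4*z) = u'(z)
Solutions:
 u(z) = C1 - 4*z*log(z) - 4*z*log(3) + 4*z + sin(4*z)/2


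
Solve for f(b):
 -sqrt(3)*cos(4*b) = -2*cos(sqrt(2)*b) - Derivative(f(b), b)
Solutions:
 f(b) = C1 + sqrt(3)*sin(4*b)/4 - sqrt(2)*sin(sqrt(2)*b)


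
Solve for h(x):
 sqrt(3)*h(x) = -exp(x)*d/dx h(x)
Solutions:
 h(x) = C1*exp(sqrt(3)*exp(-x))


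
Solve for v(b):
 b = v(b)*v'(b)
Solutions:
 v(b) = -sqrt(C1 + b^2)
 v(b) = sqrt(C1 + b^2)


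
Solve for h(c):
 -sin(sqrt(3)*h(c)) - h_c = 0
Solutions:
 h(c) = sqrt(3)*(-acos((-exp(2*sqrt(3)*C1) - exp(2*sqrt(3)*c))/(exp(2*sqrt(3)*C1) - exp(2*sqrt(3)*c))) + 2*pi)/3
 h(c) = sqrt(3)*acos((-exp(2*sqrt(3)*C1) - exp(2*sqrt(3)*c))/(exp(2*sqrt(3)*C1) - exp(2*sqrt(3)*c)))/3


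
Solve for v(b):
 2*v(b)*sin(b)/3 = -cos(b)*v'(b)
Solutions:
 v(b) = C1*cos(b)^(2/3)


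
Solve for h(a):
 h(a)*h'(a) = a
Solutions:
 h(a) = -sqrt(C1 + a^2)
 h(a) = sqrt(C1 + a^2)


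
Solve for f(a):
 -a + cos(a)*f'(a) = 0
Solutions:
 f(a) = C1 + Integral(a/cos(a), a)


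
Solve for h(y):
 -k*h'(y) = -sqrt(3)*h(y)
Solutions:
 h(y) = C1*exp(sqrt(3)*y/k)


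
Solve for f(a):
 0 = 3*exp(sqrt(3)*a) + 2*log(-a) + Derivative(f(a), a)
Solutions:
 f(a) = C1 - 2*a*log(-a) + 2*a - sqrt(3)*exp(sqrt(3)*a)


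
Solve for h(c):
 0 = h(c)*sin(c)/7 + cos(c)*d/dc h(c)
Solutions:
 h(c) = C1*cos(c)^(1/7)


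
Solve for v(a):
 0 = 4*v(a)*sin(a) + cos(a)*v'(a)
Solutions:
 v(a) = C1*cos(a)^4


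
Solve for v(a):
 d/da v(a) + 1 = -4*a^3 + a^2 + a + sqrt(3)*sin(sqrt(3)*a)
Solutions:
 v(a) = C1 - a^4 + a^3/3 + a^2/2 - a - cos(sqrt(3)*a)


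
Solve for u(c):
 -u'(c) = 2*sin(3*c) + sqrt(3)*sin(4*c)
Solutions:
 u(c) = C1 + 2*cos(3*c)/3 + sqrt(3)*cos(4*c)/4


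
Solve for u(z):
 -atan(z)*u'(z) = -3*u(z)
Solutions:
 u(z) = C1*exp(3*Integral(1/atan(z), z))


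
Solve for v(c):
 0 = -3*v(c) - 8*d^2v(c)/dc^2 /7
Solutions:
 v(c) = C1*sin(sqrt(42)*c/4) + C2*cos(sqrt(42)*c/4)


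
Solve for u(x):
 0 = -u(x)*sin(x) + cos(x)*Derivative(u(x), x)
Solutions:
 u(x) = C1/cos(x)


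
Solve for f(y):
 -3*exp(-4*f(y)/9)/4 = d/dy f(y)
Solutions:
 f(y) = 9*log(-I*(C1 - y/3)^(1/4))
 f(y) = 9*log(I*(C1 - y/3)^(1/4))
 f(y) = 9*log(-(C1 - y/3)^(1/4))
 f(y) = 9*log(C1 - y/3)/4


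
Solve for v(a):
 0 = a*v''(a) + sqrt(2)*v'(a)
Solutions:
 v(a) = C1 + C2*a^(1 - sqrt(2))


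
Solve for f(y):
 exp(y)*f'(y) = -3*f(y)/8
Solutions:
 f(y) = C1*exp(3*exp(-y)/8)


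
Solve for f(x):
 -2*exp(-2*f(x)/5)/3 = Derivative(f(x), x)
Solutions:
 f(x) = 5*log(-sqrt(C1 - 2*x)) - 5*log(15) + 5*log(30)/2
 f(x) = 5*log(C1 - 2*x)/2 - 5*log(15) + 5*log(30)/2


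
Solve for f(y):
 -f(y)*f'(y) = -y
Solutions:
 f(y) = -sqrt(C1 + y^2)
 f(y) = sqrt(C1 + y^2)


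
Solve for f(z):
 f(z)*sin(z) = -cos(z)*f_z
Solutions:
 f(z) = C1*cos(z)


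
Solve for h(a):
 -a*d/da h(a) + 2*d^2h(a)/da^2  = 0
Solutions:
 h(a) = C1 + C2*erfi(a/2)


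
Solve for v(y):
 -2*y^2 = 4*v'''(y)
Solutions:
 v(y) = C1 + C2*y + C3*y^2 - y^5/120


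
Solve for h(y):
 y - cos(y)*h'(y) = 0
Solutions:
 h(y) = C1 + Integral(y/cos(y), y)


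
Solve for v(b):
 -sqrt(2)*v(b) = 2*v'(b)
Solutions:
 v(b) = C1*exp(-sqrt(2)*b/2)


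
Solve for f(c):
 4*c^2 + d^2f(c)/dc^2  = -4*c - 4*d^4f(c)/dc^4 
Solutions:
 f(c) = C1 + C2*c + C3*sin(c/2) + C4*cos(c/2) - c^4/3 - 2*c^3/3 + 16*c^2


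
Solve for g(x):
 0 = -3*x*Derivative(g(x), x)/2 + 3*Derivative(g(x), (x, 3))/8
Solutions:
 g(x) = C1 + Integral(C2*airyai(2^(2/3)*x) + C3*airybi(2^(2/3)*x), x)


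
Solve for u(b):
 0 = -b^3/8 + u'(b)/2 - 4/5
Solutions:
 u(b) = C1 + b^4/16 + 8*b/5


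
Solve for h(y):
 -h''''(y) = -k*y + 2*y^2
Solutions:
 h(y) = C1 + C2*y + C3*y^2 + C4*y^3 + k*y^5/120 - y^6/180


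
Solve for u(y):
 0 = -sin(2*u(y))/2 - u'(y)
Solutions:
 u(y) = pi - acos((-C1 - exp(2*y))/(C1 - exp(2*y)))/2
 u(y) = acos((-C1 - exp(2*y))/(C1 - exp(2*y)))/2


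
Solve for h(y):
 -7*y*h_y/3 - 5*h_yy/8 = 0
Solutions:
 h(y) = C1 + C2*erf(2*sqrt(105)*y/15)


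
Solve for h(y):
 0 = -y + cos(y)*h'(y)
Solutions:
 h(y) = C1 + Integral(y/cos(y), y)


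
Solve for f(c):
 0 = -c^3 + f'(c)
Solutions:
 f(c) = C1 + c^4/4


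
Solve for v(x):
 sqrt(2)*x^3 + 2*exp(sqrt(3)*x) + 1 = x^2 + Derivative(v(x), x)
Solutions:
 v(x) = C1 + sqrt(2)*x^4/4 - x^3/3 + x + 2*sqrt(3)*exp(sqrt(3)*x)/3


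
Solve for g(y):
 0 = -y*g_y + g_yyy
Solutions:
 g(y) = C1 + Integral(C2*airyai(y) + C3*airybi(y), y)


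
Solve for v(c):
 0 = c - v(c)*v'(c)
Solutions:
 v(c) = -sqrt(C1 + c^2)
 v(c) = sqrt(C1 + c^2)


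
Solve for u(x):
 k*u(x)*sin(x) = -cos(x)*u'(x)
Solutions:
 u(x) = C1*exp(k*log(cos(x)))


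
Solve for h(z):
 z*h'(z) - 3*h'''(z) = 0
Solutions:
 h(z) = C1 + Integral(C2*airyai(3^(2/3)*z/3) + C3*airybi(3^(2/3)*z/3), z)


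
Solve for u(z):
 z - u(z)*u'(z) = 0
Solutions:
 u(z) = -sqrt(C1 + z^2)
 u(z) = sqrt(C1 + z^2)


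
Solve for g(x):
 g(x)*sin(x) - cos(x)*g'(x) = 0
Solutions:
 g(x) = C1/cos(x)


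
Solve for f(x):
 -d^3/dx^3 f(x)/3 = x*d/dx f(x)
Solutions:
 f(x) = C1 + Integral(C2*airyai(-3^(1/3)*x) + C3*airybi(-3^(1/3)*x), x)


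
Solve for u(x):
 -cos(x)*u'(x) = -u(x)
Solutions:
 u(x) = C1*sqrt(sin(x) + 1)/sqrt(sin(x) - 1)


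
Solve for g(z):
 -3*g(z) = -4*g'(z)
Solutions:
 g(z) = C1*exp(3*z/4)


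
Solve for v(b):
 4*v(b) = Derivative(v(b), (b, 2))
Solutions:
 v(b) = C1*exp(-2*b) + C2*exp(2*b)


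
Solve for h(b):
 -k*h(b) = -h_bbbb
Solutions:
 h(b) = C1*exp(-b*k^(1/4)) + C2*exp(b*k^(1/4)) + C3*exp(-I*b*k^(1/4)) + C4*exp(I*b*k^(1/4))


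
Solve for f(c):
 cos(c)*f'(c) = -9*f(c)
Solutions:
 f(c) = C1*sqrt(sin(c) - 1)*(sin(c)^4 - 4*sin(c)^3 + 6*sin(c)^2 - 4*sin(c) + 1)/(sqrt(sin(c) + 1)*(sin(c)^4 + 4*sin(c)^3 + 6*sin(c)^2 + 4*sin(c) + 1))


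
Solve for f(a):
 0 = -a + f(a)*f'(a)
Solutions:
 f(a) = -sqrt(C1 + a^2)
 f(a) = sqrt(C1 + a^2)


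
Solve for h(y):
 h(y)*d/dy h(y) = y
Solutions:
 h(y) = -sqrt(C1 + y^2)
 h(y) = sqrt(C1 + y^2)


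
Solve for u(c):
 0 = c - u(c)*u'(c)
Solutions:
 u(c) = -sqrt(C1 + c^2)
 u(c) = sqrt(C1 + c^2)


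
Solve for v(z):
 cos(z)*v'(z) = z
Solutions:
 v(z) = C1 + Integral(z/cos(z), z)


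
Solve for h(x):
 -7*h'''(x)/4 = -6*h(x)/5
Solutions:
 h(x) = C3*exp(2*3^(1/3)*35^(2/3)*x/35) + (C1*sin(3^(5/6)*35^(2/3)*x/35) + C2*cos(3^(5/6)*35^(2/3)*x/35))*exp(-3^(1/3)*35^(2/3)*x/35)


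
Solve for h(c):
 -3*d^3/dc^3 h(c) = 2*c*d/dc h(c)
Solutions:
 h(c) = C1 + Integral(C2*airyai(-2^(1/3)*3^(2/3)*c/3) + C3*airybi(-2^(1/3)*3^(2/3)*c/3), c)


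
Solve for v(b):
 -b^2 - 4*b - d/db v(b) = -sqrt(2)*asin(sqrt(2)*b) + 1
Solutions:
 v(b) = C1 - b^3/3 - 2*b^2 - b + sqrt(2)*(b*asin(sqrt(2)*b) + sqrt(2)*sqrt(1 - 2*b^2)/2)


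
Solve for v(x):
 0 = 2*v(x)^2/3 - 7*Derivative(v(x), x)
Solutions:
 v(x) = -21/(C1 + 2*x)


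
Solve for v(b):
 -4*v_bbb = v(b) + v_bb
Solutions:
 v(b) = C1*exp(b*(-2 + (12*sqrt(327) + 217)^(-1/3) + (12*sqrt(327) + 217)^(1/3))/24)*sin(sqrt(3)*b*(-(12*sqrt(327) + 217)^(1/3) + (12*sqrt(327) + 217)^(-1/3))/24) + C2*exp(b*(-2 + (12*sqrt(327) + 217)^(-1/3) + (12*sqrt(327) + 217)^(1/3))/24)*cos(sqrt(3)*b*(-(12*sqrt(327) + 217)^(1/3) + (12*sqrt(327) + 217)^(-1/3))/24) + C3*exp(-b*((12*sqrt(327) + 217)^(-1/3) + 1 + (12*sqrt(327) + 217)^(1/3))/12)


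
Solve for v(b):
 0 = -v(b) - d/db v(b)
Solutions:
 v(b) = C1*exp(-b)


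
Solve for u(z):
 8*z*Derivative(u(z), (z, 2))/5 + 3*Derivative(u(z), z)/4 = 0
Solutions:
 u(z) = C1 + C2*z^(17/32)


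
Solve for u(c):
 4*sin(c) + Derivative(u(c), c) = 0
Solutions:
 u(c) = C1 + 4*cos(c)


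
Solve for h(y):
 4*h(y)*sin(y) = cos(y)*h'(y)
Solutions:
 h(y) = C1/cos(y)^4


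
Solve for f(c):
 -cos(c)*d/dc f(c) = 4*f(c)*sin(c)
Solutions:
 f(c) = C1*cos(c)^4


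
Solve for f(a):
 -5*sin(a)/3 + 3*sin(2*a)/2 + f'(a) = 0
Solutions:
 f(a) = C1 - 5*cos(a)/3 + 3*cos(2*a)/4


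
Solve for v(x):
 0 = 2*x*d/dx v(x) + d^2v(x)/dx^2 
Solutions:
 v(x) = C1 + C2*erf(x)


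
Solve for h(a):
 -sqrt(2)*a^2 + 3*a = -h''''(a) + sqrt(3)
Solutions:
 h(a) = C1 + C2*a + C3*a^2 + C4*a^3 + sqrt(2)*a^6/360 - a^5/40 + sqrt(3)*a^4/24


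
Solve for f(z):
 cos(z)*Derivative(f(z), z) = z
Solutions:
 f(z) = C1 + Integral(z/cos(z), z)


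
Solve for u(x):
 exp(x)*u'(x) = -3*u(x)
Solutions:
 u(x) = C1*exp(3*exp(-x))


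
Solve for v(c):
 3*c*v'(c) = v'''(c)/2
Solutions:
 v(c) = C1 + Integral(C2*airyai(6^(1/3)*c) + C3*airybi(6^(1/3)*c), c)


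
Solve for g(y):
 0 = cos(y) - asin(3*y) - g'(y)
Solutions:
 g(y) = C1 - y*asin(3*y) - sqrt(1 - 9*y^2)/3 + sin(y)


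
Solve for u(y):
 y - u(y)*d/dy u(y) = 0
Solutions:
 u(y) = -sqrt(C1 + y^2)
 u(y) = sqrt(C1 + y^2)


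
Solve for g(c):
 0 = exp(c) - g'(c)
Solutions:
 g(c) = C1 + exp(c)


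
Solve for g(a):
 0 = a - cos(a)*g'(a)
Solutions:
 g(a) = C1 + Integral(a/cos(a), a)


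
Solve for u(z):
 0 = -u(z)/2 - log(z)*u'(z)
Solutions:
 u(z) = C1*exp(-li(z)/2)


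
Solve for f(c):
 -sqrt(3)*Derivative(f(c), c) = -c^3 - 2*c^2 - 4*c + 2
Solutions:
 f(c) = C1 + sqrt(3)*c^4/12 + 2*sqrt(3)*c^3/9 + 2*sqrt(3)*c^2/3 - 2*sqrt(3)*c/3


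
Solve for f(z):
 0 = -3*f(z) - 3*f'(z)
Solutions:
 f(z) = C1*exp(-z)


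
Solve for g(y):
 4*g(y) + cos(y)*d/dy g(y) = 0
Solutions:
 g(y) = C1*(sin(y)^2 - 2*sin(y) + 1)/(sin(y)^2 + 2*sin(y) + 1)


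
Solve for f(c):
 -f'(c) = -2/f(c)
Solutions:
 f(c) = -sqrt(C1 + 4*c)
 f(c) = sqrt(C1 + 4*c)


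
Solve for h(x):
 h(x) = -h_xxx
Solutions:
 h(x) = C3*exp(-x) + (C1*sin(sqrt(3)*x/2) + C2*cos(sqrt(3)*x/2))*exp(x/2)


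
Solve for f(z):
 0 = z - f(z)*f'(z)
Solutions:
 f(z) = -sqrt(C1 + z^2)
 f(z) = sqrt(C1 + z^2)


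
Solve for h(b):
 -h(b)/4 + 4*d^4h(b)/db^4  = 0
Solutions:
 h(b) = C1*exp(-b/2) + C2*exp(b/2) + C3*sin(b/2) + C4*cos(b/2)


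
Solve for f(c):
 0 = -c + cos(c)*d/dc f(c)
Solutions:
 f(c) = C1 + Integral(c/cos(c), c)


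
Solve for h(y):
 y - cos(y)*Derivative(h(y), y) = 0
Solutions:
 h(y) = C1 + Integral(y/cos(y), y)


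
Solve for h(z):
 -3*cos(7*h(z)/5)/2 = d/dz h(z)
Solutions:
 3*z/2 - 5*log(sin(7*h(z)/5) - 1)/14 + 5*log(sin(7*h(z)/5) + 1)/14 = C1


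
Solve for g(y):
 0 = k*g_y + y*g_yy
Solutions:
 g(y) = C1 + y^(1 - re(k))*(C2*sin(log(y)*Abs(im(k))) + C3*cos(log(y)*im(k)))


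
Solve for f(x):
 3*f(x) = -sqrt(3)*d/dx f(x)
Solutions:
 f(x) = C1*exp(-sqrt(3)*x)


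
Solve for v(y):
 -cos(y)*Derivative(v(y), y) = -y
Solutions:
 v(y) = C1 + Integral(y/cos(y), y)


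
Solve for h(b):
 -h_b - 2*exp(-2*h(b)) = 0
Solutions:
 h(b) = log(-sqrt(C1 - 4*b))
 h(b) = log(C1 - 4*b)/2


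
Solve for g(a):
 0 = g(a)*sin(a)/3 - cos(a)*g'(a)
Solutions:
 g(a) = C1/cos(a)^(1/3)


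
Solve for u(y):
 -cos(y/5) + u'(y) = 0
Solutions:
 u(y) = C1 + 5*sin(y/5)


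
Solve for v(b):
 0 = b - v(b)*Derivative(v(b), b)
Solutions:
 v(b) = -sqrt(C1 + b^2)
 v(b) = sqrt(C1 + b^2)


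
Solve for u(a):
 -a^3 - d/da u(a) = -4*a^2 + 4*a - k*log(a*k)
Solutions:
 u(a) = C1 - a^4/4 + 4*a^3/3 - 2*a^2 + a*k*log(a*k) - a*k


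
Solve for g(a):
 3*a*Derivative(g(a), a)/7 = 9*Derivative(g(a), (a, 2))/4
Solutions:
 g(a) = C1 + C2*erfi(sqrt(42)*a/21)


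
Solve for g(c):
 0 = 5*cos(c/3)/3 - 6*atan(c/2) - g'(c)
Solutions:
 g(c) = C1 - 6*c*atan(c/2) + 6*log(c^2 + 4) + 5*sin(c/3)


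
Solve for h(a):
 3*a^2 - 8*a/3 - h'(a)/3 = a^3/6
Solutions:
 h(a) = C1 - a^4/8 + 3*a^3 - 4*a^2


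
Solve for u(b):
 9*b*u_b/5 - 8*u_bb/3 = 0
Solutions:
 u(b) = C1 + C2*erfi(3*sqrt(15)*b/20)


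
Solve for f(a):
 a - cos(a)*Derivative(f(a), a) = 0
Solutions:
 f(a) = C1 + Integral(a/cos(a), a)


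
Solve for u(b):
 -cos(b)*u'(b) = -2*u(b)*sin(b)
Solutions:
 u(b) = C1/cos(b)^2


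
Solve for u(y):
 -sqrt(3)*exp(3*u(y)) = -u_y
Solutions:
 u(y) = log(-1/(C1 + 3*sqrt(3)*y))/3
 u(y) = log((-1/(C1 + sqrt(3)*y))^(1/3)*(-3^(2/3) - 3*3^(1/6)*I)/6)
 u(y) = log((-1/(C1 + sqrt(3)*y))^(1/3)*(-3^(2/3) + 3*3^(1/6)*I)/6)


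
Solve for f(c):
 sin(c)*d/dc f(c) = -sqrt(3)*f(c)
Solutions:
 f(c) = C1*(cos(c) + 1)^(sqrt(3)/2)/(cos(c) - 1)^(sqrt(3)/2)


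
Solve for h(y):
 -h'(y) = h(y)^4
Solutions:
 h(y) = (-3^(2/3) - 3*3^(1/6)*I)*(1/(C1 + y))^(1/3)/6
 h(y) = (-3^(2/3) + 3*3^(1/6)*I)*(1/(C1 + y))^(1/3)/6
 h(y) = (1/(C1 + 3*y))^(1/3)


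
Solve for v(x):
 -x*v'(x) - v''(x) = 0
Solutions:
 v(x) = C1 + C2*erf(sqrt(2)*x/2)


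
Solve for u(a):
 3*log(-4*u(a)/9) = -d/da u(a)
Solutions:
 Integral(1/(log(-_y) - 2*log(3) + 2*log(2)), (_y, u(a)))/3 = C1 - a


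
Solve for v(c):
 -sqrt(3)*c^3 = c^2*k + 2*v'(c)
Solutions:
 v(c) = C1 - sqrt(3)*c^4/8 - c^3*k/6


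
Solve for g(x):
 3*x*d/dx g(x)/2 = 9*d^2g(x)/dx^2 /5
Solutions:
 g(x) = C1 + C2*erfi(sqrt(15)*x/6)


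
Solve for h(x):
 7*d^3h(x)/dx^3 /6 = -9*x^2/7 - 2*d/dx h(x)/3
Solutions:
 h(x) = C1 + C2*sin(2*sqrt(7)*x/7) + C3*cos(2*sqrt(7)*x/7) - 9*x^3/14 + 27*x/4


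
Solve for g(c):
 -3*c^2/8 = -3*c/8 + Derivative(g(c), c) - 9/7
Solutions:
 g(c) = C1 - c^3/8 + 3*c^2/16 + 9*c/7


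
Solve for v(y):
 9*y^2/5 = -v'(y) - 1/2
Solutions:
 v(y) = C1 - 3*y^3/5 - y/2


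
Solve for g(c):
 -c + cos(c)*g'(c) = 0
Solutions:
 g(c) = C1 + Integral(c/cos(c), c)


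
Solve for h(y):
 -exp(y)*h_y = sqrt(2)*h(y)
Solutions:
 h(y) = C1*exp(sqrt(2)*exp(-y))


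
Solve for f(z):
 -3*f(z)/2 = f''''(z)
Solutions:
 f(z) = (C1*sin(6^(1/4)*z/2) + C2*cos(6^(1/4)*z/2))*exp(-6^(1/4)*z/2) + (C3*sin(6^(1/4)*z/2) + C4*cos(6^(1/4)*z/2))*exp(6^(1/4)*z/2)


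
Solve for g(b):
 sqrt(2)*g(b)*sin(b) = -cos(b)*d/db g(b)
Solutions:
 g(b) = C1*cos(b)^(sqrt(2))


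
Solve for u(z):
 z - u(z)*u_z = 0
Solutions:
 u(z) = -sqrt(C1 + z^2)
 u(z) = sqrt(C1 + z^2)


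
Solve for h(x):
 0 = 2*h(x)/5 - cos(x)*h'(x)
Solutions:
 h(x) = C1*(sin(x) + 1)^(1/5)/(sin(x) - 1)^(1/5)


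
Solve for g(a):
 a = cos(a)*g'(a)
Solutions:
 g(a) = C1 + Integral(a/cos(a), a)


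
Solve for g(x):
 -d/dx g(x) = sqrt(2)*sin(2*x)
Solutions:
 g(x) = C1 + sqrt(2)*cos(2*x)/2


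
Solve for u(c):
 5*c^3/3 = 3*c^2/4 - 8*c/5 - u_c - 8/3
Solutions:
 u(c) = C1 - 5*c^4/12 + c^3/4 - 4*c^2/5 - 8*c/3


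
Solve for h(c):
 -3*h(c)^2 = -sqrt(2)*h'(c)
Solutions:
 h(c) = -2/(C1 + 3*sqrt(2)*c)


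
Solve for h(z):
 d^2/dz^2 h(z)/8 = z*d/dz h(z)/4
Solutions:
 h(z) = C1 + C2*erfi(z)


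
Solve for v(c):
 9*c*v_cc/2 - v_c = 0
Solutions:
 v(c) = C1 + C2*c^(11/9)


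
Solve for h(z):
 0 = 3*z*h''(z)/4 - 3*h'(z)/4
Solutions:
 h(z) = C1 + C2*z^2


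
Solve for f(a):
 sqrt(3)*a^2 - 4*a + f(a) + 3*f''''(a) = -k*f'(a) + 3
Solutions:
 f(a) = C1*exp(2^(2/3)*sqrt(3)*a*(-sqrt(2^(1/3)*(3*k^2 + sqrt(9*k^4 - 256))^(1/3) + 8/(3*k^2 + sqrt(9*k^4 - 256))^(1/3)) + sqrt(4*sqrt(3)*k/sqrt(2^(1/3)*(3*k^2 + sqrt(9*k^4 - 256))^(1/3) + 8/(3*k^2 + sqrt(9*k^4 - 256))^(1/3)) - 2^(1/3)*(3*k^2 + sqrt(9*k^4 - 256))^(1/3) - 8/(3*k^2 + sqrt(9*k^4 - 256))^(1/3)))/12) + C2*exp(2^(2/3)*sqrt(3)*a*(sqrt(2^(1/3)*(3*k^2 + sqrt(9*k^4 - 256))^(1/3) + 8/(3*k^2 + sqrt(9*k^4 - 256))^(1/3)) - sqrt(-4*sqrt(3)*k/sqrt(2^(1/3)*(3*k^2 + sqrt(9*k^4 - 256))^(1/3) + 8/(3*k^2 + sqrt(9*k^4 - 256))^(1/3)) - 2^(1/3)*(3*k^2 + sqrt(9*k^4 - 256))^(1/3) - 8/(3*k^2 + sqrt(9*k^4 - 256))^(1/3)))/12) + C3*exp(2^(2/3)*sqrt(3)*a*(sqrt(2^(1/3)*(3*k^2 + sqrt(9*k^4 - 256))^(1/3) + 8/(3*k^2 + sqrt(9*k^4 - 256))^(1/3)) + sqrt(-4*sqrt(3)*k/sqrt(2^(1/3)*(3*k^2 + sqrt(9*k^4 - 256))^(1/3) + 8/(3*k^2 + sqrt(9*k^4 - 256))^(1/3)) - 2^(1/3)*(3*k^2 + sqrt(9*k^4 - 256))^(1/3) - 8/(3*k^2 + sqrt(9*k^4 - 256))^(1/3)))/12) + C4*exp(-2^(2/3)*sqrt(3)*a*(sqrt(2^(1/3)*(3*k^2 + sqrt(9*k^4 - 256))^(1/3) + 8/(3*k^2 + sqrt(9*k^4 - 256))^(1/3)) + sqrt(4*sqrt(3)*k/sqrt(2^(1/3)*(3*k^2 + sqrt(9*k^4 - 256))^(1/3) + 8/(3*k^2 + sqrt(9*k^4 - 256))^(1/3)) - 2^(1/3)*(3*k^2 + sqrt(9*k^4 - 256))^(1/3) - 8/(3*k^2 + sqrt(9*k^4 - 256))^(1/3)))/12) - sqrt(3)*a^2 + 2*sqrt(3)*a*k + 4*a - 2*sqrt(3)*k^2 - 4*k + 3


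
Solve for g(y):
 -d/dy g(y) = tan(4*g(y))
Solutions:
 g(y) = -asin(C1*exp(-4*y))/4 + pi/4
 g(y) = asin(C1*exp(-4*y))/4


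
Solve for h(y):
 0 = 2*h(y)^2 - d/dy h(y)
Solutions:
 h(y) = -1/(C1 + 2*y)


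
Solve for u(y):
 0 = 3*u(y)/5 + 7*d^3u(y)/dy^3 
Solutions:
 u(y) = C3*exp(-3^(1/3)*35^(2/3)*y/35) + (C1*sin(3^(5/6)*35^(2/3)*y/70) + C2*cos(3^(5/6)*35^(2/3)*y/70))*exp(3^(1/3)*35^(2/3)*y/70)


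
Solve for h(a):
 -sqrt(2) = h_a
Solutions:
 h(a) = C1 - sqrt(2)*a


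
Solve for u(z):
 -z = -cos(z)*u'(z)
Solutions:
 u(z) = C1 + Integral(z/cos(z), z)


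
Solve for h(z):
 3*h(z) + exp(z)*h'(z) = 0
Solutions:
 h(z) = C1*exp(3*exp(-z))


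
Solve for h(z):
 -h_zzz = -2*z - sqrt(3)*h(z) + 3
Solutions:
 h(z) = C3*exp(3^(1/6)*z) - 2*sqrt(3)*z/3 + (C1*sin(3^(2/3)*z/2) + C2*cos(3^(2/3)*z/2))*exp(-3^(1/6)*z/2) + sqrt(3)


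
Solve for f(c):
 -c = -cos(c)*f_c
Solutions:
 f(c) = C1 + Integral(c/cos(c), c)


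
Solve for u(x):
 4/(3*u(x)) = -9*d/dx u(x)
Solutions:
 u(x) = -sqrt(C1 - 24*x)/9
 u(x) = sqrt(C1 - 24*x)/9


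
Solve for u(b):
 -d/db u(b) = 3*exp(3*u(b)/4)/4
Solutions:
 u(b) = 4*log(1/(C1 + 9*b))/3 + 16*log(2)/3
 u(b) = 4*log(2^(1/3)*(-3^(2/3)/3 - 3^(1/6)*I)*(1/(C1 + 3*b))^(1/3))
 u(b) = 4*log(2^(1/3)*(-3^(2/3)/3 + 3^(1/6)*I)*(1/(C1 + 3*b))^(1/3))


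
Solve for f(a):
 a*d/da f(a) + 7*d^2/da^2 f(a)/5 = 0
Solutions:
 f(a) = C1 + C2*erf(sqrt(70)*a/14)


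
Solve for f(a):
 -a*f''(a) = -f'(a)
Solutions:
 f(a) = C1 + C2*a^2


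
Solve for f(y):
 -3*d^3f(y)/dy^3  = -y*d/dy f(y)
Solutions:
 f(y) = C1 + Integral(C2*airyai(3^(2/3)*y/3) + C3*airybi(3^(2/3)*y/3), y)


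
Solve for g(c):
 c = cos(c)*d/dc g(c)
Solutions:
 g(c) = C1 + Integral(c/cos(c), c)


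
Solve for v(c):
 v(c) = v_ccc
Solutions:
 v(c) = C3*exp(c) + (C1*sin(sqrt(3)*c/2) + C2*cos(sqrt(3)*c/2))*exp(-c/2)


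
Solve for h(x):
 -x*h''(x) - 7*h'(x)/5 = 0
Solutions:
 h(x) = C1 + C2/x^(2/5)


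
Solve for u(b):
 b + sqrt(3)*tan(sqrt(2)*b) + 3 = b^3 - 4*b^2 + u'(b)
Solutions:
 u(b) = C1 - b^4/4 + 4*b^3/3 + b^2/2 + 3*b - sqrt(6)*log(cos(sqrt(2)*b))/2


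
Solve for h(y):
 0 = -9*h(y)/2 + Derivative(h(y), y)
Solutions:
 h(y) = C1*exp(9*y/2)


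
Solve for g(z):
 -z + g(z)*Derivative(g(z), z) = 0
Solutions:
 g(z) = -sqrt(C1 + z^2)
 g(z) = sqrt(C1 + z^2)


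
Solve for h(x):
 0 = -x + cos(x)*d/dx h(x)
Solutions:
 h(x) = C1 + Integral(x/cos(x), x)


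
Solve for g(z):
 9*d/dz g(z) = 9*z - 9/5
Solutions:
 g(z) = C1 + z^2/2 - z/5


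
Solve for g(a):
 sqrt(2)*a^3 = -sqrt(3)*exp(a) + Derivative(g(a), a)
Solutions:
 g(a) = C1 + sqrt(2)*a^4/4 + sqrt(3)*exp(a)


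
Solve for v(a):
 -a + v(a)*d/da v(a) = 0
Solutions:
 v(a) = -sqrt(C1 + a^2)
 v(a) = sqrt(C1 + a^2)


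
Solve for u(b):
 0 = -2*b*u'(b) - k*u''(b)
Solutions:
 u(b) = C1 + C2*sqrt(k)*erf(b*sqrt(1/k))


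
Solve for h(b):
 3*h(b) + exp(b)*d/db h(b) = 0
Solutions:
 h(b) = C1*exp(3*exp(-b))


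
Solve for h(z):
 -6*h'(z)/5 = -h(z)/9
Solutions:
 h(z) = C1*exp(5*z/54)


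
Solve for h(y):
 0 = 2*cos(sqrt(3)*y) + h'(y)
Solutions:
 h(y) = C1 - 2*sqrt(3)*sin(sqrt(3)*y)/3


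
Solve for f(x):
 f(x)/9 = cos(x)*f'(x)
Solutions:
 f(x) = C1*(sin(x) + 1)^(1/18)/(sin(x) - 1)^(1/18)


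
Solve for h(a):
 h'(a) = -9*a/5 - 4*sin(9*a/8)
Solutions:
 h(a) = C1 - 9*a^2/10 + 32*cos(9*a/8)/9


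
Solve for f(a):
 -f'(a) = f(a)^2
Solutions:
 f(a) = 1/(C1 + a)


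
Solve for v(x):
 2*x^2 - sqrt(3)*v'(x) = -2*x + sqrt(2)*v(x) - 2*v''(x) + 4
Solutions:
 v(x) = C1*exp(x*(sqrt(3) + sqrt(3 + 8*sqrt(2)))/4) + C2*exp(x*(-sqrt(3 + 8*sqrt(2)) + sqrt(3))/4) + sqrt(2)*x^2 - 2*sqrt(3)*x + sqrt(2)*x - sqrt(3) + sqrt(2) + 4
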